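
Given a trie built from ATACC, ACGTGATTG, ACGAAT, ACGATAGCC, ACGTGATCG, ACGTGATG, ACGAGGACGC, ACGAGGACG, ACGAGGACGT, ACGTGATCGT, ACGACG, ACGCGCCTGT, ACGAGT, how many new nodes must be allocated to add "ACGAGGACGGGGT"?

4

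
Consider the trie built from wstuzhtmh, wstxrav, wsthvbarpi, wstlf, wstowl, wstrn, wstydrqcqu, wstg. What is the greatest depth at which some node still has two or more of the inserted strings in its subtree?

3

The deepest shared node is where two words last agree before diverging.
e.g. "wstg" and "wsthvbarpi" share the prefix "wst" of length 3; no pair shares a longer one.
Longest shared-prefix length: 3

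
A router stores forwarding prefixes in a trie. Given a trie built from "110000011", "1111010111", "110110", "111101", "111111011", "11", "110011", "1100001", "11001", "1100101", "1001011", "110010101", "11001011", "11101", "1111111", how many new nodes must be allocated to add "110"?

0

"110" is already a full path in the trie; only an end-marker is added.
No new nodes are needed: 0.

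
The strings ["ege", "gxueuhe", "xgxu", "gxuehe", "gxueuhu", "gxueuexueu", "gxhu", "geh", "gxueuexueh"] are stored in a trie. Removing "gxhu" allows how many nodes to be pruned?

After clearing the end-marker at "gxhu", prune upward until reaching a node still needed by another word.
The suffix "hu" (2 nodes) is used only by "gxhu"; the node for "gx" still has the child "u", so pruning stops there.
Nodes removed: 2

2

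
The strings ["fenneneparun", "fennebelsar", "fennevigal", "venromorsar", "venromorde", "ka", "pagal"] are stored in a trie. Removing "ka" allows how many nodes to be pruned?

After clearing the end-marker at "ka", prune upward until reaching a node still needed by another word.
No other word shares any prefix with "ka", so all 2 of its nodes go.
Nodes removed: 2

2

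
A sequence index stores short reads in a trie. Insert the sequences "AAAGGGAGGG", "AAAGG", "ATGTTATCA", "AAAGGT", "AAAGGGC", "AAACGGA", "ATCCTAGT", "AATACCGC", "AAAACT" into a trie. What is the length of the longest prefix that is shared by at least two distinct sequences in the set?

6

Equivalently: take the maximum, over all pairs, of their longest common prefix length.
e.g. "AAAGGGAGGG" and "AAAGGGC" share the prefix "AAAGGG" of length 6; no pair shares a longer one.
Longest shared-prefix length: 6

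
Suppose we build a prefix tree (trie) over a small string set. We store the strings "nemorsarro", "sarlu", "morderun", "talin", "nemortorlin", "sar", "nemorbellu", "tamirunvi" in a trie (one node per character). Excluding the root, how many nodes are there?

46

Insert word by word; a character creates a node only if that edge doesn't already exist:
  "nemorsarro" → 10 new (n, e, m, o, r, s, a, r, r, o)
  "sarlu" → 5 new (s, a, r, l, u)
  "morderun" → 8 new (m, o, r, d, e, r, u, n)
  "talin" → 5 new (t, a, l, i, n)
  "nemortorlin" → prefix "nemor" already present; 6 new (t, o, r, l, i, n)
  "sar" → prefix "sar" already present; 0 new (none)
  "nemorbellu" → prefix "nemor" already present; 5 new (b, e, l, l, u)
  "tamirunvi" → prefix "ta" already present; 7 new (m, i, r, u, n, v, i)
Total nodes = 10 + 5 + 8 + 5 + 6 + 0 + 5 + 7 = 46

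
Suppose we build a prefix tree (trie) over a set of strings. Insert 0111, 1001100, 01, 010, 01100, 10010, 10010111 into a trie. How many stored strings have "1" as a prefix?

Filter for entries beginning with "1":
Words under "1": 10010, 10010111, 1001100
Count: 3

3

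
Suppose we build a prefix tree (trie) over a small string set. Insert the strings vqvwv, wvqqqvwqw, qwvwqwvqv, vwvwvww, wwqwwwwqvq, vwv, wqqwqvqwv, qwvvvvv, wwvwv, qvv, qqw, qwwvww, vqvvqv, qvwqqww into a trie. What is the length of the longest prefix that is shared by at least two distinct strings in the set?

Equivalently: take the maximum, over all pairs, of their longest common prefix length.
e.g. "qwvvvvv" and "qwvwqwvqv" share the prefix "qwv" of length 3; no pair shares a longer one.
Longest shared-prefix length: 3

3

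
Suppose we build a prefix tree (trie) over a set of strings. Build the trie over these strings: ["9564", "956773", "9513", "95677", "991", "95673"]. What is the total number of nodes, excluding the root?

12

Count nodes per top-level branch (shared prefixes stored once):
  '9'-branch (9513, 9564, 95673, 95677, 956773, 991): 12 nodes
Sum: 12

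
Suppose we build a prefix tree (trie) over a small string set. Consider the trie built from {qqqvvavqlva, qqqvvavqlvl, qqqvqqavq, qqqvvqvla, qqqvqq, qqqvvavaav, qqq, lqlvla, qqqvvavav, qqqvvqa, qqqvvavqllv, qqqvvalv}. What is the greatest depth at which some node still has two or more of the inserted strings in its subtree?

Equivalently: take the maximum, over all pairs, of their longest common prefix length.
"qqqvvavqlva" and "qqqvvavqlvl" agree on "qqqvvavqlv" (10 characters) before diverging; nothing deeper is shared.
Longest shared-prefix length: 10

10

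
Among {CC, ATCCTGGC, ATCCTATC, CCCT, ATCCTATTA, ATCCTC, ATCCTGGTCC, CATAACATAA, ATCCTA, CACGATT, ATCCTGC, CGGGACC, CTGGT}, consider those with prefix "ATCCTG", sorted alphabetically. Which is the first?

Words with prefix "ATCCTG", in lexicographic order: "ATCCTGC", "ATCCTGGC", "ATCCTGGTCC"
The 1st is ATCCTGC.

ATCCTGC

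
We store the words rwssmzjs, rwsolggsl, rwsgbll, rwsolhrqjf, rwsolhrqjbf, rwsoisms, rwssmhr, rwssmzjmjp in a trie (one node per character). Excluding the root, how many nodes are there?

Count nodes per top-level branch (shared prefixes stored once):
  'r'-branch (rwsgbll, rwsoisms, rwsolggsl, rwsolhrqjbf, rwsolhrqjf, rwssmhr, rwssmzjmjp, rwssmzjs): 34 nodes
Sum: 34

34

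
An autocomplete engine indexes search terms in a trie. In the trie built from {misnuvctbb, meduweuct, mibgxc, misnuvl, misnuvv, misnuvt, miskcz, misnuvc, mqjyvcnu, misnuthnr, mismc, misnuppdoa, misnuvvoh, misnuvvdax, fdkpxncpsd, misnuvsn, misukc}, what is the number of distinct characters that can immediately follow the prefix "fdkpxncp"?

1

Follow the path "fdkpxncp" to its node, then look at its outgoing edges.
Characters that immediately follow "fdkpxncp" among the stored strings: {s}.
That node has 1 child edge.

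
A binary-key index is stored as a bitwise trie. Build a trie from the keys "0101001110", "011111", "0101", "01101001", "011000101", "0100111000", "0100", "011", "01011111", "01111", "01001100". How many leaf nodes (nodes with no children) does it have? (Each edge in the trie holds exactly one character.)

7

Leaves are exactly the stored words that no other stored word extends.
Those words: "01001100", "0100111000", "0101001110", "01011111", "011000101", "01101001", "011111"
Leaf count: 7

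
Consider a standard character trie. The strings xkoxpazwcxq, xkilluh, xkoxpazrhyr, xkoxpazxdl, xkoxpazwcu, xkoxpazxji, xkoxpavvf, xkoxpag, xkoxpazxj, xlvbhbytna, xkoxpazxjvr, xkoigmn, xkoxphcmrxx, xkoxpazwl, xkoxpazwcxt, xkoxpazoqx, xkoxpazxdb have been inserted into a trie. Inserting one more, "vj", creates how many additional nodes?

No existing word starts with "v", so every character of "vj" needs a new node.
2 − 0 = 2 new nodes.

2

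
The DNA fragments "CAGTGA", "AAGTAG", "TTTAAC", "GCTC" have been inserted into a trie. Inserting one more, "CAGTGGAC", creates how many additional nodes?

3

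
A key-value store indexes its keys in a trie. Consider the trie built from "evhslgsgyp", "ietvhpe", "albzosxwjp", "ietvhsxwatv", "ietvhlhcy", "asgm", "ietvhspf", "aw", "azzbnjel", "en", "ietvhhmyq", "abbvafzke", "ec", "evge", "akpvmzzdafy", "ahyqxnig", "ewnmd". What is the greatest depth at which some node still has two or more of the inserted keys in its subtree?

The deepest shared node is where two words last agree before diverging.
"ietvhspf" and "ietvhsxwatv" agree on "ietvhs" (6 characters) before diverging; nothing deeper is shared.
Longest shared-prefix length: 6

6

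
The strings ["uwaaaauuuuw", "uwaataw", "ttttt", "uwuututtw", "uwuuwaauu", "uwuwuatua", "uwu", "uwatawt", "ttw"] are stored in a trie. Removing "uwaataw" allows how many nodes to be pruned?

After clearing the end-marker at "uwaataw", prune upward until reaching a node still needed by another word.
The suffix "taw" (3 nodes) is used only by "uwaataw"; the node for "uwaa" still has the child "a", so pruning stops there.
Nodes removed: 3

3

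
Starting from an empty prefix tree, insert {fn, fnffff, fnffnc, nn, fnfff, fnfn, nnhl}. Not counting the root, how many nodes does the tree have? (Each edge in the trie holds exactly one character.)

For each word, the new-node count is its length minus the longest prefix already in the trie:
  "fn" → 2 new (f, n)
  "fnffff" → prefix "fn" already present; 4 new (f, f, f, f)
  "fnffnc" → prefix "fnff" already present; 2 new (n, c)
  "nn" → 2 new (n, n)
  "fnfff" → prefix "fnfff" already present; 0 new (none)
  "fnfn" → prefix "fnf" already present; 1 new (n)
  "nnhl" → prefix "nn" already present; 2 new (h, l)
Total nodes = 2 + 4 + 2 + 2 + 0 + 1 + 2 = 13

13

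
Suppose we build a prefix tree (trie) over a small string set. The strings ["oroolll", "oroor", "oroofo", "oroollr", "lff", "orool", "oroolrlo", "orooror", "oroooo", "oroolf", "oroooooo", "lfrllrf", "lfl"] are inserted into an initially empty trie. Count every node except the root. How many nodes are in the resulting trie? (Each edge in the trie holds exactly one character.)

For each word, the new-node count is its length minus the longest prefix already in the trie:
  "oroolll" → 7 new (o, r, o, o, l, l, l)
  "oroor" → prefix "oroo" already present; 1 new (r)
  "oroofo" → prefix "oroo" already present; 2 new (f, o)
  "oroollr" → prefix "orooll" already present; 1 new (r)
  "lff" → 3 new (l, f, f)
  "orool" → prefix "orool" already present; 0 new (none)
  "oroolrlo" → prefix "orool" already present; 3 new (r, l, o)
  "orooror" → prefix "oroor" already present; 2 new (o, r)
  "oroooo" → prefix "oroo" already present; 2 new (o, o)
  "oroolf" → prefix "orool" already present; 1 new (f)
  "oroooooo" → prefix "oroooo" already present; 2 new (o, o)
  "lfrllrf" → prefix "lf" already present; 5 new (r, l, l, r, f)
  "lfl" → prefix "lf" already present; 1 new (l)
Total nodes = 7 + 1 + 2 + 1 + 3 + 0 + 3 + 2 + 2 + 1 + 2 + 5 + 1 = 30

30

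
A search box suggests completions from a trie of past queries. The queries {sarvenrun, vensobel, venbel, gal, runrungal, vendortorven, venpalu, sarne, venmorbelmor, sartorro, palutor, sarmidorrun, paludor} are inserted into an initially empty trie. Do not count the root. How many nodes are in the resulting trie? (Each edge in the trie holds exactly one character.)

79

For each word, the new-node count is its length minus the longest prefix already in the trie:
  "sarvenrun" → 9 new (s, a, r, v, e, n, r, u, n)
  "vensobel" → 8 new (v, e, n, s, o, b, e, l)
  "venbel" → prefix "ven" already present; 3 new (b, e, l)
  "gal" → 3 new (g, a, l)
  "runrungal" → 9 new (r, u, n, r, u, n, g, a, l)
  "vendortorven" → prefix "ven" already present; 9 new (d, o, r, t, o, r, v, e, n)
  "venpalu" → prefix "ven" already present; 4 new (p, a, l, u)
  "sarne" → prefix "sar" already present; 2 new (n, e)
  "venmorbelmor" → prefix "ven" already present; 9 new (m, o, r, b, e, l, m, o, r)
  "sartorro" → prefix "sar" already present; 5 new (t, o, r, r, o)
  "palutor" → 7 new (p, a, l, u, t, o, r)
  "sarmidorrun" → prefix "sar" already present; 8 new (m, i, d, o, r, r, u, n)
  "paludor" → prefix "palu" already present; 3 new (d, o, r)
Total nodes = 9 + 8 + 3 + 3 + 9 + 9 + 4 + 2 + 9 + 5 + 7 + 8 + 3 = 79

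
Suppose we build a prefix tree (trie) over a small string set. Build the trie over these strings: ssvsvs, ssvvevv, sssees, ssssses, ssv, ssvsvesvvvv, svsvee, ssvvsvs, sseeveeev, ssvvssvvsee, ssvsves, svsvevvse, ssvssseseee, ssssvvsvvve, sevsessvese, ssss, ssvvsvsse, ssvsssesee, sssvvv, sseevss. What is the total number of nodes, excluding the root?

80

Insert word by word; a character creates a node only if that edge doesn't already exist:
  "ssvsvs" → 6 new (s, s, v, s, v, s)
  "ssvvevv" → prefix "ssv" already present; 4 new (v, e, v, v)
  "sssees" → prefix "ss" already present; 4 new (s, e, e, s)
  "ssssses" → prefix "sss" already present; 4 new (s, s, e, s)
  "ssv" → prefix "ssv" already present; 0 new (none)
  "ssvsvesvvvv" → prefix "ssvsv" already present; 6 new (e, s, v, v, v, v)
  "svsvee" → prefix "s" already present; 5 new (v, s, v, e, e)
  "ssvvsvs" → prefix "ssvv" already present; 3 new (s, v, s)
  "sseeveeev" → prefix "ss" already present; 7 new (e, e, v, e, e, e, v)
  "ssvvssvvsee" → prefix "ssvvs" already present; 6 new (s, v, v, s, e, e)
  "ssvsves" → prefix "ssvsves" already present; 0 new (none)
  "svsvevvse" → prefix "svsve" already present; 4 new (v, v, s, e)
  "ssvssseseee" → prefix "ssvs" already present; 7 new (s, s, e, s, e, e, e)
  "ssssvvsvvve" → prefix "ssss" already present; 7 new (v, v, s, v, v, v, e)
  "sevsessvese" → prefix "s" already present; 10 new (e, v, s, e, s, s, v, e, s, e)
  "ssss" → prefix "ssss" already present; 0 new (none)
  "ssvvsvsse" → prefix "ssvvsvs" already present; 2 new (s, e)
  "ssvsssesee" → prefix "ssvsssesee" already present; 0 new (none)
  "sssvvv" → prefix "sss" already present; 3 new (v, v, v)
  "sseevss" → prefix "sseev" already present; 2 new (s, s)
Total nodes = 6 + 4 + 4 + 4 + 0 + 6 + 5 + 3 + 7 + 6 + 0 + 4 + 7 + 7 + 10 + 0 + 2 + 0 + 3 + 2 = 80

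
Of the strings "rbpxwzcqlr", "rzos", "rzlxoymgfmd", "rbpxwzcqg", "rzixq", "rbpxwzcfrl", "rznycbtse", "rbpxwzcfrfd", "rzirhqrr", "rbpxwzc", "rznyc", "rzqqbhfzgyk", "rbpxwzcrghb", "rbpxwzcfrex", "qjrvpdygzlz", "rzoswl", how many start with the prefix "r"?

15

Traverse to the node for "r", then collect every word in that subtree.
Matches: "rbpxwzc", "rbpxwzcfrex", "rbpxwzcfrfd", "rbpxwzcfrl", "rbpxwzcqg", "rbpxwzcqlr", "rbpxwzcrghb", "rzirhqrr", "rzixq", "rzlxoymgfmd", "rznyc", "rznycbtse", "rzos", "rzoswl", "rzqqbhfzgyk"
Count: 15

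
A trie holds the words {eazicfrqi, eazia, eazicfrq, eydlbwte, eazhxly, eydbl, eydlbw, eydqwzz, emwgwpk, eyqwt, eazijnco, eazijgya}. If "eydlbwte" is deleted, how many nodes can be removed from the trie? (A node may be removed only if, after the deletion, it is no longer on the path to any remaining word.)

2

A node on "eydlbwte"'s path can go only if nothing else ends at it or branches off below it.
The suffix "te" (2 nodes) is used only by "eydlbwte"; "eydlbw" is itself a stored word, so pruning stops there.
Nodes removed: 2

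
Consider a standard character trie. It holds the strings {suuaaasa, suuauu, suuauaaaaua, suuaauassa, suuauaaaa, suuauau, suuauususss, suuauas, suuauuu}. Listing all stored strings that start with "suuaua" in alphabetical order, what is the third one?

Filter for "suuaua…" and sort: "suuauaaaa", "suuauaaaaua", "suuauas", "suuauau"
The 3rd is suuauas.

suuauas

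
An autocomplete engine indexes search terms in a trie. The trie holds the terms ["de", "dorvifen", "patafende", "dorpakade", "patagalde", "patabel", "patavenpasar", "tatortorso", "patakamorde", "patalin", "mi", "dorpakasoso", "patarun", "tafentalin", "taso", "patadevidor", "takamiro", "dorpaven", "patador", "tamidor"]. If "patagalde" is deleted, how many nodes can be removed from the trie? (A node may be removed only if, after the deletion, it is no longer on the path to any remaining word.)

5

Walk "patagalde" from the leaf back toward the root, removing each node that no remaining word uses.
The suffix "galde" (5 nodes) is used only by "patagalde"; the node for "pata" still has the child "f", so pruning stops there.
Nodes removed: 5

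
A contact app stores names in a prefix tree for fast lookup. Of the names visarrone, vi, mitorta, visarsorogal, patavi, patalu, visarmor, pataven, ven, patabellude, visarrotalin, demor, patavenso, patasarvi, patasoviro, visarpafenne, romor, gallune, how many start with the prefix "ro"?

1

Walk to "ro"; the words in its subtree are exactly those with that prefix.
Words under "ro": romor
Count: 1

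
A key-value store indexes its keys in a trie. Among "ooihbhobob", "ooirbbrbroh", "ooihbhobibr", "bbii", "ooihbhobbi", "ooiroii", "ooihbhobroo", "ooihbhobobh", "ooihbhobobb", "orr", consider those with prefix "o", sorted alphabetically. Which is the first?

Filter for "o…" and sort: "ooihbhobbi", "ooihbhobibr", "ooihbhobob", "ooihbhobobb", "ooihbhobobh", "ooihbhobroo", "ooirbbrbroh", "ooiroii", "orr"
Position 1: ooihbhobbi

ooihbhobbi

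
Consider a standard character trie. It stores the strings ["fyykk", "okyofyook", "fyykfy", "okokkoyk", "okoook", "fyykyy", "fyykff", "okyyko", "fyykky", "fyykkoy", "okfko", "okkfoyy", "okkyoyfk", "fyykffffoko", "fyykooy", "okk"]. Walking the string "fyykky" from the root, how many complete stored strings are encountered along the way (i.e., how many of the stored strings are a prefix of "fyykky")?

Check each prefix of "fyykky" against the stored set — each match is an end-marker on the path.
Prefixes of the query that are stored words: "fyykk", "fyykky"
Count: 2

2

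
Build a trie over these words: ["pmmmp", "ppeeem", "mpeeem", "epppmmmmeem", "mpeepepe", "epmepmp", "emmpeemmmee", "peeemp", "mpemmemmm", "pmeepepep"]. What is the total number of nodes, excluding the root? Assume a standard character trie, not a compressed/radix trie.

64

For each word, the new-node count is its length minus the longest prefix already in the trie:
  "pmmmp" → 5 new (p, m, m, m, p)
  "ppeeem" → prefix "p" already present; 5 new (p, e, e, e, m)
  "mpeeem" → 6 new (m, p, e, e, e, m)
  "epppmmmmeem" → 11 new (e, p, p, p, m, m, m, m, e, e, m)
  "mpeepepe" → prefix "mpee" already present; 4 new (p, e, p, e)
  "epmepmp" → prefix "ep" already present; 5 new (m, e, p, m, p)
  "emmpeemmmee" → prefix "e" already present; 10 new (m, m, p, e, e, m, m, m, e, e)
  "peeemp" → prefix "p" already present; 5 new (e, e, e, m, p)
  "mpemmemmm" → prefix "mpe" already present; 6 new (m, m, e, m, m, m)
  "pmeepepep" → prefix "pm" already present; 7 new (e, e, p, e, p, e, p)
Total nodes = 5 + 5 + 6 + 11 + 4 + 5 + 10 + 5 + 6 + 7 = 64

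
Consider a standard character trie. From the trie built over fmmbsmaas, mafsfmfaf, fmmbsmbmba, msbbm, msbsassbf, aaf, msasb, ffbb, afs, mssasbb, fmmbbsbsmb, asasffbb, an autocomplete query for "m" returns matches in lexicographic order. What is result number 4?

Filter for "m…" and sort: "mafsfmfaf", "msasb", "msbbm", "msbsassbf", "mssasbb"
The 4th is msbsassbf.

msbsassbf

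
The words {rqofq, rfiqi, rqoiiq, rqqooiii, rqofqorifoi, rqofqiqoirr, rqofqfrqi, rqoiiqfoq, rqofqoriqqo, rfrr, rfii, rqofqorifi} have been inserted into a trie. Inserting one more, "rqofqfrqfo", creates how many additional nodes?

Walking "rqofqfrqfo" from the root, the first 8 characters ("rqofqfrq") follow existing edges; "f" is the first miss.
So 10 − 8 = 2 new nodes.

2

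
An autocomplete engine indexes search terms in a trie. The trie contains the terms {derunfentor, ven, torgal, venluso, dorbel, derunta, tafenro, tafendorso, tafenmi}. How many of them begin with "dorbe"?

Walk to "dorbe"; the words in its subtree are exactly those with that prefix.
Words under "dorbe": dorbel
Count: 1

1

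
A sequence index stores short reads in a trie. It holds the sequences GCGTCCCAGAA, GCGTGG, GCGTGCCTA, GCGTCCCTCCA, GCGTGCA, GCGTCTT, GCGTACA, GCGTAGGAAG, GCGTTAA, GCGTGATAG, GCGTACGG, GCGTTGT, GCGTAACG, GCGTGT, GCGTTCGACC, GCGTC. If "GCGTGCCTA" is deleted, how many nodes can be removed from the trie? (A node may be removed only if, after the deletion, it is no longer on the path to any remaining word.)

3

Walk "GCGTGCCTA" from the leaf back toward the root, removing each node that no remaining word uses.
The suffix "CTA" (3 nodes) is used only by "GCGTGCCTA"; the node for "GCGTGC" still has the child "A", so pruning stops there.
Nodes removed: 3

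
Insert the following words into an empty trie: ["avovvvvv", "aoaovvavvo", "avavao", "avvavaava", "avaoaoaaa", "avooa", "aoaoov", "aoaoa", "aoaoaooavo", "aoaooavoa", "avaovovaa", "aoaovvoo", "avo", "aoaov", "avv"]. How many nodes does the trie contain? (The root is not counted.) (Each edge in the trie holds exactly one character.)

55

Count nodes per top-level branch (shared prefixes stored once):
  'a'-branch (aoaoa, aoaoaooavo, aoaooavoa, aoaoov, aoaov, aoaovvavvo, aoaovvoo, avaoaoaaa, avaovovaa, avavao, avo, avooa, avovvvvv, avv, avvavaava): 55 nodes
Sum: 55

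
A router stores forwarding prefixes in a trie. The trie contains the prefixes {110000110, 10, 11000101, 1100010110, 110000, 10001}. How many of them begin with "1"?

Traverse to the node for "1", then collect every word in that subtree.
Words under "1": 10, 10001, 110000, 110000110, 11000101, 1100010110
Count: 6

6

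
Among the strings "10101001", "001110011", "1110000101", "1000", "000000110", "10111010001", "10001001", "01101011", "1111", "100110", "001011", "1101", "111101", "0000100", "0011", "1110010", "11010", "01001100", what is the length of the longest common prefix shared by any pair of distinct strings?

5

Look for the deepest trie node that still has at least two words in its subtree.
e.g. "1110000101" and "1110010" share the prefix "11100" of length 5; no pair shares a longer one.
Longest shared-prefix length: 5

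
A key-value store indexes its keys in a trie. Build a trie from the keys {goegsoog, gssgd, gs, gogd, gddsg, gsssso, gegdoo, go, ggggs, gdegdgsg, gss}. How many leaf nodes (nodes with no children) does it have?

A leaf is a node with no children — equivalently, the end of a word that is not a proper prefix of any other stored word.
Those words: "gddsg", "gdegdgsg", "gegdoo", "ggggs", "goegsoog", "gogd", "gssgd", "gsssso"
Leaf count: 8

8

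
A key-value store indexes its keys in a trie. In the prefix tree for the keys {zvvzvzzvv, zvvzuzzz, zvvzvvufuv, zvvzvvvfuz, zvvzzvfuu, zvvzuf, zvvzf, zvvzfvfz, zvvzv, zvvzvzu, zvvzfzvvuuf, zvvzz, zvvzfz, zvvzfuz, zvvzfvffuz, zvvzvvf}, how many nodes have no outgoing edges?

Leaves are exactly the stored words that no other stored word extends.
Those words: "zvvzfuz", "zvvzfvffuz", "zvvzfvfz", "zvvzfzvvuuf", "zvvzuf", "zvvzuzzz", "zvvzvvf", "zvvzvvufuv", "zvvzvvvfuz", "zvvzvzu", "zvvzvzzvv", "zvvzzvfuu"
Leaf count: 12

12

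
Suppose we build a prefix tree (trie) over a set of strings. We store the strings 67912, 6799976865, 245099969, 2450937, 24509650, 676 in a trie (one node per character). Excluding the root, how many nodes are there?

Trie structure (* marks end of a word):
(root)
├─ 2
│  └─ 4
│     └─ 5
│        └─ 0
│           └─ 9
│              ├─ 3
│              │  └─ 7 *
│              ├─ 6
│              │  └─ 5
│              │     └─ 0 *
│              └─ 9
│                 └─ 9
│                    └─ 6
│                       └─ 9 *
└─ 6
   └─ 7
      ├─ 6 *
      └─ 9
         ├─ 1
         │  └─ 2 *
         └─ 9
            └─ 9
               └─ 7
                  └─ 6
                     └─ 8
                        └─ 6
                           └─ 5 *
Counting every labelled node above: 27.

27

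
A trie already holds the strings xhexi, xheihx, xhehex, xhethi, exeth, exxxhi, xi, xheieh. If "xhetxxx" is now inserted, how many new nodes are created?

3

"xhet" is already a path in the trie; the remaining "xxx" must be added.
New nodes needed: |"xhetxxx"| − 4 = 7 − 4 = 3.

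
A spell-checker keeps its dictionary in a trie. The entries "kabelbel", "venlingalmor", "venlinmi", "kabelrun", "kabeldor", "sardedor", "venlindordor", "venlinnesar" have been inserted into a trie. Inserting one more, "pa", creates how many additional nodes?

"pa" shares no prefix with any stored word, so all 2 characters open new nodes.
2 − 0 = 2 new nodes.

2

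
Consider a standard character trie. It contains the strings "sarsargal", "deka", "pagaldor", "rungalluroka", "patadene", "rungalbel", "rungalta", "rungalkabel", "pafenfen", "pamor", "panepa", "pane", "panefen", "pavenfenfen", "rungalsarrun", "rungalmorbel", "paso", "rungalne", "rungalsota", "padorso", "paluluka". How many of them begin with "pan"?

Filter for entries beginning with "pan":
Words under "pan": pane, panefen, panepa
Count: 3

3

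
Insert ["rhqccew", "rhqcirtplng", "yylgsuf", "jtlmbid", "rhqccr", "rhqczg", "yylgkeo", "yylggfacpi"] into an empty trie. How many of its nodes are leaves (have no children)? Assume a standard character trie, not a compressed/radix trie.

Leaves are exactly the stored words that no other stored word extends.
Those words: "jtlmbid", "rhqccew", "rhqccr", "rhqcirtplng", "rhqczg", "yylggfacpi", "yylgkeo", "yylgsuf"
Leaf count: 8

8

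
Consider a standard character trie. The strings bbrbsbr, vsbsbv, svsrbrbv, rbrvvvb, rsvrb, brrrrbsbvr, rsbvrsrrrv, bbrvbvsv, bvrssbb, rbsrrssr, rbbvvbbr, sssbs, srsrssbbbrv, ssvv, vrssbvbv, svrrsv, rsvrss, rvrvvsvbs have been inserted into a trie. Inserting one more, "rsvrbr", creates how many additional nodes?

1

The longest prefix of "rsvrbr" already in the trie is "rsvrb" (length 5).
So 6 − 5 = 1 new nodes.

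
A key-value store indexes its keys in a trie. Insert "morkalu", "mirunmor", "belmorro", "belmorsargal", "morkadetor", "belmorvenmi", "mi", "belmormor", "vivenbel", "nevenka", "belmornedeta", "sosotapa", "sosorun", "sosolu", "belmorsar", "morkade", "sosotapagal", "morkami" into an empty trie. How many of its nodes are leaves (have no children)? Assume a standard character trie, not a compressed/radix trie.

A leaf is a node with no children — equivalently, the end of a word that is not a proper prefix of any other stored word.
Those words: "belmormor", "belmornedeta", "belmorro", "belmorsargal", "belmorvenmi", "mirunmor", "morkadetor", "morkalu", "morkami", "nevenka", "sosolu", "sosorun", "sosotapagal", "vivenbel"
Leaf count: 14

14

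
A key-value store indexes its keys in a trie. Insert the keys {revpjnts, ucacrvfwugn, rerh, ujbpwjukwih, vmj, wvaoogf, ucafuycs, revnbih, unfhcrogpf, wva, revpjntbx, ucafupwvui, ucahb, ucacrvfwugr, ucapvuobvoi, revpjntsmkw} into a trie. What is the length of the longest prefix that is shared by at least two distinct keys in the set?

10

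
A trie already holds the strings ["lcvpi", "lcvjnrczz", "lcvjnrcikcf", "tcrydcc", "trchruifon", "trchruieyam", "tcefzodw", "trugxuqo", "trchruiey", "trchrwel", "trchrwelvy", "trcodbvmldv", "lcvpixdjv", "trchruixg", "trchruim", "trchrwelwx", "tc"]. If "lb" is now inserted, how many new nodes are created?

The longest prefix of "lb" already in the trie is "l" (length 1).
New nodes needed: |"lb"| − 1 = 2 − 1 = 1.

1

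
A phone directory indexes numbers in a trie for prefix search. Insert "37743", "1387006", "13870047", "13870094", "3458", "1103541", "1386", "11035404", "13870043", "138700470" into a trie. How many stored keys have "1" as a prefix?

8

Walk to "1"; the words in its subtree are exactly those with that prefix.
Words under "1": 11035404, 1103541, 1386, 13870043, 13870047, 138700470, 1387006, 13870094
Count: 8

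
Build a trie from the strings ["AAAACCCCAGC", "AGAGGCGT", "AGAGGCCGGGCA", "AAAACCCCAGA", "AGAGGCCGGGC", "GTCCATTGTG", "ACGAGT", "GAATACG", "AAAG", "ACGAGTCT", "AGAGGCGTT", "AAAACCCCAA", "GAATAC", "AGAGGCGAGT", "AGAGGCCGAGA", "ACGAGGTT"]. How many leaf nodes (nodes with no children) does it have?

12

Leaves are exactly the stored words that no other stored word extends.
Those words: "AAAACCCCAA", "AAAACCCCAGA", "AAAACCCCAGC", "AAAG", "ACGAGGTT", "ACGAGTCT", "AGAGGCCGAGA", "AGAGGCCGGGCA", "AGAGGCGAGT", "AGAGGCGTT", "GAATACG", "GTCCATTGTG"
Leaf count: 12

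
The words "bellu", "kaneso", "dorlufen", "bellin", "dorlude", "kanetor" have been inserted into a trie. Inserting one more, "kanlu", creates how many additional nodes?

2

The longest prefix of "kanlu" already in the trie is "kan" (length 3).
Each of the 2 remaining characters creates one node.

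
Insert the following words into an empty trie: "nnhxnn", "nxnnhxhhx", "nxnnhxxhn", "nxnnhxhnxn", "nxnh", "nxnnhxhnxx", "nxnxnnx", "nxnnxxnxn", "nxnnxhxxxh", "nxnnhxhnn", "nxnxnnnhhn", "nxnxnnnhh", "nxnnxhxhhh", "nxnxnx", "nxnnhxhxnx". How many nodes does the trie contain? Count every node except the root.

Insert word by word; a character creates a node only if that edge doesn't already exist:
  "nnhxnn" → 6 new (n, n, h, x, n, n)
  "nxnnhxhhx" → prefix "n" already present; 8 new (x, n, n, h, x, h, h, x)
  "nxnnhxxhn" → prefix "nxnnhx" already present; 3 new (x, h, n)
  "nxnnhxhnxn" → prefix "nxnnhxh" already present; 3 new (n, x, n)
  "nxnh" → prefix "nxn" already present; 1 new (h)
  "nxnnhxhnxx" → prefix "nxnnhxhnx" already present; 1 new (x)
  "nxnxnnx" → prefix "nxn" already present; 4 new (x, n, n, x)
  "nxnnxxnxn" → prefix "nxnn" already present; 5 new (x, x, n, x, n)
  "nxnnxhxxxh" → prefix "nxnnx" already present; 5 new (h, x, x, x, h)
  "nxnnhxhnn" → prefix "nxnnhxhn" already present; 1 new (n)
  "nxnxnnnhhn" → prefix "nxnxnn" already present; 4 new (n, h, h, n)
  "nxnxnnnhh" → prefix "nxnxnnnhh" already present; 0 new (none)
  "nxnnxhxhhh" → prefix "nxnnxhx" already present; 3 new (h, h, h)
  "nxnxnx" → prefix "nxnxn" already present; 1 new (x)
  "nxnnhxhxnx" → prefix "nxnnhxh" already present; 3 new (x, n, x)
Total nodes = 6 + 8 + 3 + 3 + 1 + 1 + 4 + 5 + 5 + 1 + 4 + 0 + 3 + 1 + 3 = 48

48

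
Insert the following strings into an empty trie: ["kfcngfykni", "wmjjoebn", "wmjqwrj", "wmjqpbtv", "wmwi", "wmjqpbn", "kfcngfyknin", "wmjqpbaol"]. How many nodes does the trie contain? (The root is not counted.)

Count nodes per top-level branch (shared prefixes stored once):
  'k'-branch (kfcngfykni, kfcngfyknin): 11 nodes
  'w'-branch (wmjjoebn, wmjqpbaol, wmjqpbn, wmjqpbtv, wmjqwrj, wmwi): 22 nodes
Sum: 33

33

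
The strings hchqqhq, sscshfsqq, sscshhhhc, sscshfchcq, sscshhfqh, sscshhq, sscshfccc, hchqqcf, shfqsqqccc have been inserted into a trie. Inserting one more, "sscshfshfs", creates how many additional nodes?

3

"sscshfs" is already a path in the trie; the remaining "hfs" must be added.
New nodes needed: |"sscshfshfs"| − 7 = 10 − 7 = 3.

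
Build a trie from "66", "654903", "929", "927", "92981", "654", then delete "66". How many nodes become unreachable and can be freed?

A node on "66"'s path can go only if nothing else ends at it or branches off below it.
The suffix "6" (1 node) is used only by "66"; the node for "6" still has the child "5", so pruning stops there.
Nodes removed: 1

1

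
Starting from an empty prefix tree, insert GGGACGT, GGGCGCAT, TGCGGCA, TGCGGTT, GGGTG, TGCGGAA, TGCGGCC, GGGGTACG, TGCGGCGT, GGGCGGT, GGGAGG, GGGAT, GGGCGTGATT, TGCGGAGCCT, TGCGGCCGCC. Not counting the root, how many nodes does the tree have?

Count nodes per top-level branch (shared prefixes stored once):
  'G'-branch (GGGACGT, GGGAGG, GGGAT, GGGCGCAT, GGGCGGT, GGGCGTGATT, GGGGTACG, GGGTG): 29 nodes
  'T'-branch (TGCGGAA, TGCGGAGCCT, TGCGGCA, TGCGGCC, TGCGGCCGCC, TGCGGCGT, TGCGGTT): 21 nodes
Sum: 50

50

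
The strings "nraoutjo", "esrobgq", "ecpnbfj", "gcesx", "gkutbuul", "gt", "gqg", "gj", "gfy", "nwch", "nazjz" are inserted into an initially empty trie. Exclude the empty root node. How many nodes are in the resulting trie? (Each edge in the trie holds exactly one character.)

For each word, the new-node count is its length minus the longest prefix already in the trie:
  "nraoutjo" → 8 new (n, r, a, o, u, t, j, o)
  "esrobgq" → 7 new (e, s, r, o, b, g, q)
  "ecpnbfj" → prefix "e" already present; 6 new (c, p, n, b, f, j)
  "gcesx" → 5 new (g, c, e, s, x)
  "gkutbuul" → prefix "g" already present; 7 new (k, u, t, b, u, u, l)
  "gt" → prefix "g" already present; 1 new (t)
  "gqg" → prefix "g" already present; 2 new (q, g)
  "gj" → prefix "g" already present; 1 new (j)
  "gfy" → prefix "g" already present; 2 new (f, y)
  "nwch" → prefix "n" already present; 3 new (w, c, h)
  "nazjz" → prefix "n" already present; 4 new (a, z, j, z)
Total nodes = 8 + 7 + 6 + 5 + 7 + 1 + 2 + 1 + 2 + 3 + 4 = 46

46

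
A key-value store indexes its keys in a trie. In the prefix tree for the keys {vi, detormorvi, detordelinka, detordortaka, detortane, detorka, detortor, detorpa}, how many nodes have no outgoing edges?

8

A leaf is a node with no children — equivalently, the end of a word that is not a proper prefix of any other stored word.
Those words: "detordelinka", "detordortaka", "detorka", "detormorvi", "detorpa", "detortane", "detortor", "vi"
Leaf count: 8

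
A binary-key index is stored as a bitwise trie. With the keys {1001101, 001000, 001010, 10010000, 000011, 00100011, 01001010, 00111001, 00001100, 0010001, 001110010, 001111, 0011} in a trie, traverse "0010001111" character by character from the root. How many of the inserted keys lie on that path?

3

Walk "0010001111" from the root; an end-of-word marker is hit whenever a stored word is a prefix of "0010001111".
Prefixes of the query that are stored words: "001000", "0010001", "00100011"
Count: 3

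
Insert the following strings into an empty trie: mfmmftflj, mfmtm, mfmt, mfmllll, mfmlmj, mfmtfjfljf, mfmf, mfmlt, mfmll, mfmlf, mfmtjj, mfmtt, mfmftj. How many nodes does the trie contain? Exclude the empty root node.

Count nodes per top-level branch (shared prefixes stored once):
  'm'-branch (mfmf, mfmftj, mfmlf, mfmll, mfmllll, mfmlmj, mfmlt, mfmmftflj, mfmt, mfmtfjfljf, mfmtjj, mfmtm, mfmtt): 31 nodes
Sum: 31

31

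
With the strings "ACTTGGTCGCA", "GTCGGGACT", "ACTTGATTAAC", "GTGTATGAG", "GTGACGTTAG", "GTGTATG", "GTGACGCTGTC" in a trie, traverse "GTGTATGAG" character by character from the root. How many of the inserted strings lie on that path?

2

Walk "GTGTATGAG" from the root; an end-of-word marker is hit whenever a stored word is a prefix of "GTGTATGAG".
Prefixes of the query that are stored words: "GTGTATG", "GTGTATGAG"
Count: 2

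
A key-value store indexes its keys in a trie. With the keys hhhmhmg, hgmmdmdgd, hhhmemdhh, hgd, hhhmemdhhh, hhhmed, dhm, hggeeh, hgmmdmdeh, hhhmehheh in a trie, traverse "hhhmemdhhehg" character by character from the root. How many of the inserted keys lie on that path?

Check each prefix of "hhhmemdhhehg" against the stored set — each match is an end-marker on the path.
Prefixes of the query that are stored words: "hhhmemdhh"
Count: 1

1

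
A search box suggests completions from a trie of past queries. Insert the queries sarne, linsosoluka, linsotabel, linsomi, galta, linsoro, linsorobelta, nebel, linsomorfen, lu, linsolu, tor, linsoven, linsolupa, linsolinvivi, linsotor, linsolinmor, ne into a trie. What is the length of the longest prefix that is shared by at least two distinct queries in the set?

Equivalently: take the maximum, over all pairs, of their longest common prefix length.
e.g. "linsolinmor" and "linsolinvivi" share the prefix "linsolin" of length 8; no pair shares a longer one.
Longest shared-prefix length: 8

8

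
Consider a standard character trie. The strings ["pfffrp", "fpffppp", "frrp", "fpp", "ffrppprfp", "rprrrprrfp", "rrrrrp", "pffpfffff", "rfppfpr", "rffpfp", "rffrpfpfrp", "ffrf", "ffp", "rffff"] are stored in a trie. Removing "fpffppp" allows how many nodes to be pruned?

5

Walk "fpffppp" from the leaf back toward the root, removing each node that no remaining word uses.
The suffix "ffppp" (5 nodes) is used only by "fpffppp"; the node for "fp" still has the child "p", so pruning stops there.
Nodes removed: 5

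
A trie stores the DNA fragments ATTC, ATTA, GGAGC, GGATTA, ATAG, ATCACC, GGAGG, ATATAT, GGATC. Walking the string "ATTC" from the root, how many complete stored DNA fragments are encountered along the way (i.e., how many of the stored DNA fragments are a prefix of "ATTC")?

Walk "ATTC" from the root; an end-of-word marker is hit whenever a stored word is a prefix of "ATTC".
Prefixes of the query that are stored words: "ATTC"
Count: 1

1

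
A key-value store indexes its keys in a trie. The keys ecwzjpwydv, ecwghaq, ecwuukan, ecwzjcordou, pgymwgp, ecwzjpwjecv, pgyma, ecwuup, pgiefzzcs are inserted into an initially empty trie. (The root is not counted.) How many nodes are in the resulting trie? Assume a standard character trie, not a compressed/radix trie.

45

Trace insertions, counting only characters that open a new branch:
  "ecwzjpwydv" → 10 new (e, c, w, z, j, p, w, y, d, v)
  "ecwghaq" → prefix "ecw" already present; 4 new (g, h, a, q)
  "ecwuukan" → prefix "ecw" already present; 5 new (u, u, k, a, n)
  "ecwzjcordou" → prefix "ecwzj" already present; 6 new (c, o, r, d, o, u)
  "pgymwgp" → 7 new (p, g, y, m, w, g, p)
  "ecwzjpwjecv" → prefix "ecwzjpw" already present; 4 new (j, e, c, v)
  "pgyma" → prefix "pgym" already present; 1 new (a)
  "ecwuup" → prefix "ecwuu" already present; 1 new (p)
  "pgiefzzcs" → prefix "pg" already present; 7 new (i, e, f, z, z, c, s)
Total nodes = 10 + 4 + 5 + 6 + 7 + 4 + 1 + 1 + 7 = 45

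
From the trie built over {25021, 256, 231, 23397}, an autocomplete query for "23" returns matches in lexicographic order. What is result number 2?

DFS of the "23" subtree visits, in order: "231", "23397"
The 2nd is 23397.

23397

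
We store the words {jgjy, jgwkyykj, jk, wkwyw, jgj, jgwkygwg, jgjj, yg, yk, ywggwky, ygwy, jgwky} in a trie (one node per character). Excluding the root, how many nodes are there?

For each word, the new-node count is its length minus the longest prefix already in the trie:
  "jgjy" → 4 new (j, g, j, y)
  "jgwkyykj" → prefix "jg" already present; 6 new (w, k, y, y, k, j)
  "jk" → prefix "j" already present; 1 new (k)
  "wkwyw" → 5 new (w, k, w, y, w)
  "jgj" → prefix "jgj" already present; 0 new (none)
  "jgwkygwg" → prefix "jgwky" already present; 3 new (g, w, g)
  "jgjj" → prefix "jgj" already present; 1 new (j)
  "yg" → 2 new (y, g)
  "yk" → prefix "y" already present; 1 new (k)
  "ywggwky" → prefix "y" already present; 6 new (w, g, g, w, k, y)
  "ygwy" → prefix "yg" already present; 2 new (w, y)
  "jgwky" → prefix "jgwky" already present; 0 new (none)
Total nodes = 4 + 6 + 1 + 5 + 0 + 3 + 1 + 2 + 1 + 6 + 2 + 0 = 31

31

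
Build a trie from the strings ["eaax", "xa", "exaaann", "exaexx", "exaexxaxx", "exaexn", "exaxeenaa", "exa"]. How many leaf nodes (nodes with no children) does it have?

6

Leaves are exactly the stored words that no other stored word extends.
Those words: "eaax", "exaaann", "exaexn", "exaexxaxx", "exaxeenaa", "xa"
Leaf count: 6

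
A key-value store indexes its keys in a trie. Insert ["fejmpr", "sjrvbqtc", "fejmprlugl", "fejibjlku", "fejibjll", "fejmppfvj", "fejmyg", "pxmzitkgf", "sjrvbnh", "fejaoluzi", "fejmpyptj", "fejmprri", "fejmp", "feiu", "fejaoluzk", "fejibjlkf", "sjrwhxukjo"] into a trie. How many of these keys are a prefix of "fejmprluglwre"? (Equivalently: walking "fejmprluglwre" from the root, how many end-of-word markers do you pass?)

3

Check each prefix of "fejmprluglwre" against the stored set — each match is an end-marker on the path.
Prefixes of the query that are stored words: "fejmp", "fejmpr", "fejmprlugl"
Count: 3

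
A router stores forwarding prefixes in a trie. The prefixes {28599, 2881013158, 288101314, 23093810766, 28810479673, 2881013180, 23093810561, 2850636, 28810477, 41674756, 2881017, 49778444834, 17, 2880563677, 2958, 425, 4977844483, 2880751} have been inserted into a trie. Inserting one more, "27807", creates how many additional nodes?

"2" is already a path in the trie; the remaining "7807" must be added.
So 5 − 1 = 4 new nodes.

4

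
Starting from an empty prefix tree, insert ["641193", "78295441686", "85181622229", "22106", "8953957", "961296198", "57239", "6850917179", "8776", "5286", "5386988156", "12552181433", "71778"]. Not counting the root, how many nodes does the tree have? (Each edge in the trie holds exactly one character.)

92

Insert word by word; a character creates a node only if that edge doesn't already exist:
  "641193" → 6 new (6, 4, 1, 1, 9, 3)
  "78295441686" → 11 new (7, 8, 2, 9, 5, 4, 4, 1, 6, 8, 6)
  "85181622229" → 11 new (8, 5, 1, 8, 1, 6, 2, 2, 2, 2, 9)
  "22106" → 5 new (2, 2, 1, 0, 6)
  "8953957" → prefix "8" already present; 6 new (9, 5, 3, 9, 5, 7)
  "961296198" → 9 new (9, 6, 1, 2, 9, 6, 1, 9, 8)
  "57239" → 5 new (5, 7, 2, 3, 9)
  "6850917179" → prefix "6" already present; 9 new (8, 5, 0, 9, 1, 7, 1, 7, 9)
  "8776" → prefix "8" already present; 3 new (7, 7, 6)
  "5286" → prefix "5" already present; 3 new (2, 8, 6)
  "5386988156" → prefix "5" already present; 9 new (3, 8, 6, 9, 8, 8, 1, 5, 6)
  "12552181433" → 11 new (1, 2, 5, 5, 2, 1, 8, 1, 4, 3, 3)
  "71778" → prefix "7" already present; 4 new (1, 7, 7, 8)
Total nodes = 6 + 11 + 11 + 5 + 6 + 9 + 5 + 9 + 3 + 3 + 9 + 11 + 4 = 92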